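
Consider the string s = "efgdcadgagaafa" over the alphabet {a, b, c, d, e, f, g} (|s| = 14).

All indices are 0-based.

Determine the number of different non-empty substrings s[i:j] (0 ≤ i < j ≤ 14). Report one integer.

96

rank | idx | suffix
   0 |  13 | a
   1 |  10 | aafa
   2 |   5 | adgagaafa
   3 |  11 | afa
   4 |   8 | agaafa
   5 |   4 | cadgagaafa
   6 |   3 | dcadgagaafa
   7 |   6 | dgagaafa
   8 |   0 | efgdcadgagaafa
   9 |  12 | fa
  10 |   1 | fgdcadgagaafa
  11 |   9 | gaafa
  12 |   7 | gagaafa
  13 |   2 | gdcadgagaafa

SA = [13, 10, 5, 11, 8, 4, 3, 6, 0, 12, 1, 9, 7, 2]
rank  pair      lcp
   1  s[13:],s[10:]  1  'a'
   2  s[10:],s[5:]  1  'a'
   3  s[5:],s[11:]  1  'a'
   4  s[11:],s[8:]  1  'a'
   5  s[8:],s[4:]  0  ''
   6  s[4:],s[3:]  0  ''
   7  s[3:],s[6:]  1  'd'
   8  s[6:],s[0:]  0  ''
   9  s[0:],s[12:]  0  ''
  10  s[12:],s[1:]  1  'f'
  11  s[1:],s[9:]  0  ''
  12  s[9:],s[7:]  2  'ga'
  13  s[7:],s[2:]  1  'g'

n(n+1)/2 = 14·15/2 = 105
Σ LCP = 0 + 1 + 1 + 1 + 1 + 0 + 0 + 1 + 0 + 0 + 1 + 0 + 2 + 1 = 9
distinct = 105 − 9 = 96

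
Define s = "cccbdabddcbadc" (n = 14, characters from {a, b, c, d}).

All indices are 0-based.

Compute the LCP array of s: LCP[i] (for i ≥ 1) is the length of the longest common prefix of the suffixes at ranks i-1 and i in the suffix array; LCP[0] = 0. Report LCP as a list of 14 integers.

[0, 1, 0, 1, 2, 0, 1, 2, 1, 2, 0, 1, 2, 1]

sorted suffixes:
  #0 SA[0]=5  'abddcbadc'
  #1 SA[1]=11  'adc'
  #2 SA[2]=10  'badc'
  #3 SA[3]=3  'bdabddcbadc'
  #4 SA[4]=6  'bddcbadc'
  #5 SA[5]=13  'c'
  #6 SA[6]=9  'cbadc'
  #7 SA[7]=2  'cbdabddcbadc'
  #8 SA[8]=1  'ccbdabddcbadc'
  #9 SA[9]=0  'cccbdabddcbadc'
  #10 SA[10]=4  'dabddcbadc'
  #11 SA[11]=12  'dc'
  #12 SA[12]=8  'dcbadc'
  #13 SA[13]=7  'ddcbadc'

SA = [5, 11, 10, 3, 6, 13, 9, 2, 1, 0, 4, 12, 8, 7]
rank  pair      lcp
   1  s[5:],s[11:]  1  'a'
   2  s[11:],s[10:]  0  ''
   3  s[10:],s[3:]  1  'b'
   4  s[3:],s[6:]  2  'bd'
   5  s[6:],s[13:]  0  ''
   6  s[13:],s[9:]  1  'c'
   7  s[9:],s[2:]  2  'cb'
   8  s[2:],s[1:]  1  'c'
   9  s[1:],s[0:]  2  'cc'
  10  s[0:],s[4:]  0  ''
  11  s[4:],s[12:]  1  'd'
  12  s[12:],s[8:]  2  'dc'
  13  s[8:],s[7:]  1  'd'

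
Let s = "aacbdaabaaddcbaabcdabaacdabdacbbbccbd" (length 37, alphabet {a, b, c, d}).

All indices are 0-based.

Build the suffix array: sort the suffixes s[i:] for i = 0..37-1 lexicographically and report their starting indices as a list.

sorted suffixes:
  #0 SA[0]=5  'aabaaddcbaabcdabaacdabdacbbbccbd'
  #1 SA[1]=14  'aabcdabaacdabdacbbbccbd'
  #2 SA[2]=0  'aacbdaabaaddcbaabcdabaacdabdacbbbccbd'
  #3 SA[3]=21  'aacdabdacbbbccbd'
  #4 SA[4]=8  'aaddcbaabcdabaacdabdacbbbccbd'
  #5 SA[5]=19  'abaacdabdacbbbccbd'
  #6 SA[6]=6  'abaaddcbaabcdabaacdabdacbbbccbd'
  #7 SA[7]=15  'abcdabaacdabdacbbbccbd'
  #8 SA[8]=25  'abdacbbbccbd'
  #9 SA[9]=28  'acbbbccbd'
  #10 SA[10]=1  'acbdaabaaddcbaabcdabaacdabdacbbbccbd'
  #11 SA[11]=22  'acdabdacbbbccbd'
  #12 SA[12]=9  'addcbaabcdabaacdabdacbbbccbd'
  #13 SA[13]=13  'baabcdabaacdabdacbbbccbd'
  #14 SA[14]=20  'baacdabdacbbbccbd'
  #15 SA[15]=7  'baaddcbaabcdabaacdabdacbbbccbd'
  #16 SA[16]=30  'bbbccbd'
  #17 SA[17]=31  'bbccbd'
  #18 SA[18]=32  'bccbd'
  #19 SA[19]=16  'bcdabaacdabdacbbbccbd'
  #20 SA[20]=35  'bd'
  #21 SA[21]=3  'bdaabaaddcbaabcdabaacdabdacbbbccbd'
  #22 SA[22]=26  'bdacbbbccbd'
  #23 SA[23]=12  'cbaabcdabaacdabdacbbbccbd'
  #24 SA[24]=29  'cbbbccbd'
  #25 SA[25]=34  'cbd'
  #26 SA[26]=2  'cbdaabaaddcbaabcdabaacdabdacbbbccbd'
  #27 SA[27]=33  'ccbd'
  #28 SA[28]=17  'cdabaacdabdacbbbccbd'
  #29 SA[29]=23  'cdabdacbbbccbd'
  #30 SA[30]=36  'd'
  #31 SA[31]=4  'daabaaddcbaabcdabaacdabdacbbbccbd'
  #32 SA[32]=18  'dabaacdabdacbbbccbd'
  #33 SA[33]=24  'dabdacbbbccbd'
  #34 SA[34]=27  'dacbbbccbd'
  #35 SA[35]=11  'dcbaabcdabaacdabdacbbbccbd'
  #36 SA[36]=10  'ddcbaabcdabaacdabdacbbbccbd'

[5, 14, 0, 21, 8, 19, 6, 15, 25, 28, 1, 22, 9, 13, 20, 7, 30, 31, 32, 16, 35, 3, 26, 12, 29, 34, 2, 33, 17, 23, 36, 4, 18, 24, 27, 11, 10]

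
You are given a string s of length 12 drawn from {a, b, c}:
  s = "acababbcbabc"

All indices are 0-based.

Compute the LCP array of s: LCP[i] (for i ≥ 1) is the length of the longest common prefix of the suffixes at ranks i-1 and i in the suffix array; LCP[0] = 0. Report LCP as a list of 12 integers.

[0, 2, 2, 1, 0, 3, 1, 1, 2, 0, 1, 1]

rank→(start, suffix):
  0 → (2, 'ababbcbabc')
  1 → (4, 'abbcbabc')
  2 → (9, 'abc')
  3 → (0, 'acababbcbabc')
  4 → (3, 'babbcbabc')
  5 → (8, 'babc')
  6 → (5, 'bbcbabc')
  7 → (10, 'bc')
  8 → (6, 'bcbabc')
  9 → (11, 'c')
  10 → (1, 'cababbcbabc')
  11 → (7, 'cbabc')

SA = [2, 4, 9, 0, 3, 8, 5, 10, 6, 11, 1, 7]
i: (SA[i-1],SA[i]) lcp shared
  1: (2,4) 2 'ab'
  2: (4,9) 2 'ab'
  3: (9,0) 1 'a'
  4: (0,3) 0 ''
  5: (3,8) 3 'bab'
  6: (8,5) 1 'b'
  7: (5,10) 1 'b'
  8: (10,6) 2 'bc'
  9: (6,11) 0 ''
  10: (11,1) 1 'c'
  11: (1,7) 1 'c'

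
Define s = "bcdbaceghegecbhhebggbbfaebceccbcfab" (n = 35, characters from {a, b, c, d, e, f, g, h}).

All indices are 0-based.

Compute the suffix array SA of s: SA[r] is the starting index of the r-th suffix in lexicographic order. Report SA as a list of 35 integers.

[33, 4, 23, 34, 3, 20, 0, 25, 30, 21, 17, 13, 29, 12, 28, 1, 26, 5, 31, 2, 24, 16, 11, 27, 9, 6, 32, 22, 19, 10, 18, 7, 15, 8, 14]

rank→(start, suffix):
  0 → (33, 'ab')
  1 → (4, 'aceghegecbhhebggbbfaebceccbcfab')
  2 → (23, 'aebceccbcfab')
  3 → (34, 'b')
  4 → (3, 'baceghegecbhhebggbbfaebceccbcfab')
  5 → (20, 'bbfaebceccbcfab')
  6 → (0, 'bcdbaceghegecbhhebggbbfaebceccbcfab')
  7 → (25, 'bceccbcfab')
  8 → (30, 'bcfab')
  9 → (21, 'bfaebceccbcfab')
  10 → (17, 'bggbbfaebceccbcfab')
  11 → (13, 'bhhebggbbfaebceccbcfab')
  12 → (29, 'cbcfab')
  13 → (12, 'cbhhebggbbfaebceccbcfab')
  14 → (28, 'ccbcfab')
  15 → (1, 'cdbaceghegecbhhebggbbfaebceccbcfab')
  16 → (26, 'ceccbcfab')
  17 → (5, 'ceghegecbhhebggbbfaebceccbcfab')
  18 → (31, 'cfab')
  19 → (2, 'dbaceghegecbhhebggbbfaebceccbcfab')
  20 → (24, 'ebceccbcfab')
  21 → (16, 'ebggbbfaebceccbcfab')
  22 → (11, 'ecbhhebggbbfaebceccbcfab')
  23 → (27, 'eccbcfab')
  24 → (9, 'egecbhhebggbbfaebceccbcfab')
  25 → (6, 'eghegecbhhebggbbfaebceccbcfab')
  26 → (32, 'fab')
  27 → (22, 'faebceccbcfab')
  28 → (19, 'gbbfaebceccbcfab')
  29 → (10, 'gecbhhebggbbfaebceccbcfab')
  30 → (18, 'ggbbfaebceccbcfab')
  31 → (7, 'ghegecbhhebggbbfaebceccbcfab')
  32 → (15, 'hebggbbfaebceccbcfab')
  33 → (8, 'hegecbhhebggbbfaebceccbcfab')
  34 → (14, 'hhebggbbfaebceccbcfab')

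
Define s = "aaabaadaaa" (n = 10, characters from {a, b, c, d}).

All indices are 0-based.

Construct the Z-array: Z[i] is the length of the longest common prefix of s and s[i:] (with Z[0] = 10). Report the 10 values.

Z[0]=10
i=1: i≥r, start 0; Z[1]=2 grow→box=[1,3)
i=2: min(r-i=1, Z[1]=2)=1; Z[2]=1
i=3: i≥r, start 0; Z[3]=0
i=4: i≥r, start 0; Z[4]=2 grow→box=[4,6)
i=5: min(r-i=1, Z[1]=2)=1; Z[5]=1
i=6: i≥r, start 0; Z[6]=0
i=7: i≥r, start 0; Z[7]=3 grow→box=[7,10)
i=8: min(r-i=2, Z[1]=2)=2; Z[8]=2
i=9: min(r-i=1, Z[2]=1)=1; Z[9]=1

[10, 2, 1, 0, 2, 1, 0, 3, 2, 1]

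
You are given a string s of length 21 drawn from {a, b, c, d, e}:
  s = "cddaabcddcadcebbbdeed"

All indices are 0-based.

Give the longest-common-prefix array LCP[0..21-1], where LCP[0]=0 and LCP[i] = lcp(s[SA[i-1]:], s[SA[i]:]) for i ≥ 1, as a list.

[0, 1, 1, 0, 2, 1, 1, 0, 1, 3, 1, 0, 1, 1, 2, 1, 2, 1, 0, 1, 1]

rank | idx | suffix
   0 |   3 | aabcddcadcebbbdeed
   1 |   4 | abcddcadcebbbdeed
   2 |  10 | adcebbbdeed
   3 |  14 | bbbdeed
   4 |  15 | bbdeed
   5 |   5 | bcddcadcebbbdeed
   6 |  16 | bdeed
   7 |   9 | cadcebbbdeed
   8 |   0 | cddaabcddcadcebbbdeed
   9 |   6 | cddcadcebbbdeed
  10 |  12 | cebbbdeed
  11 |  20 | d
  12 |   2 | daabcddcadcebbbdeed
  13 |   8 | dcadcebbbdeed
  14 |  11 | dcebbbdeed
  15 |   1 | ddaabcddcadcebbbdeed
  16 |   7 | ddcadcebbbdeed
  17 |  17 | deed
  18 |  13 | ebbbdeed
  19 |  19 | ed
  20 |  18 | eed

SA = [3, 4, 10, 14, 15, 5, 16, 9, 0, 6, 12, 20, 2, 8, 11, 1, 7, 17, 13, 19, 18]
i: (SA[i-1],SA[i]) lcp shared
  1: (3,4) 1 'a'
  2: (4,10) 1 'a'
  3: (10,14) 0 ''
  4: (14,15) 2 'bb'
  5: (15,5) 1 'b'
  6: (5,16) 1 'b'
  7: (16,9) 0 ''
  8: (9,0) 1 'c'
  9: (0,6) 3 'cdd'
  10: (6,12) 1 'c'
  11: (12,20) 0 ''
  12: (20,2) 1 'd'
  13: (2,8) 1 'd'
  14: (8,11) 2 'dc'
  15: (11,1) 1 'd'
  16: (1,7) 2 'dd'
  17: (7,17) 1 'd'
  18: (17,13) 0 ''
  19: (13,19) 1 'e'
  20: (19,18) 1 'e'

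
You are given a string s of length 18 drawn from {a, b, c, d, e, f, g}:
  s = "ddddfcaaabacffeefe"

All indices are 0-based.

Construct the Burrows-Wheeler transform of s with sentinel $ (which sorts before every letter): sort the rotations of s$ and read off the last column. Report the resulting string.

rank  rotation             last
    0  $ddddfcaaabacffeefe  e
    1  aaabacffeefe$ddddfc  c
    2  aabacffeefe$ddddfca  a
    3  abacffeefe$ddddfcaa  a
    4  acffeefe$ddddfcaaab  b
    5  bacffeefe$ddddfcaaa  a
    6  caaabacffeefe$ddddf  f
    7  cffeefe$ddddfcaaaba  a
    8  ddddfcaaabacffeefe$  $
    9  dddfcaaabacffeefe$d  d
   10  ddfcaaabacffeefe$dd  d
   11  dfcaaabacffeefe$ddd  d
   12  e$ddddfcaaabacffeef  f
   13  eefe$ddddfcaaabacff  f
   14  efe$ddddfcaaabacffe  e
   15  fcaaabacffeefe$dddd  d
   16  fe$ddddfcaaabacffee  e
   17  feefe$ddddfcaaabacf  f
   18  ffeefe$ddddfcaaabac  c

ecaabafa$dddffedefc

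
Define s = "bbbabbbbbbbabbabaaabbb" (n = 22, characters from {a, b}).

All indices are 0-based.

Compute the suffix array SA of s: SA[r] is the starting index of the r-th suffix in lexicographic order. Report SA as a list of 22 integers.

[16, 17, 14, 11, 18, 3, 21, 15, 13, 10, 2, 20, 12, 9, 1, 19, 8, 0, 7, 6, 5, 4]

rank→(start, suffix):
  0 → (16, 'aaabbb')
  1 → (17, 'aabbb')
  2 → (14, 'abaaabbb')
  3 → (11, 'abbabaaabbb')
  4 → (18, 'abbb')
  5 → (3, 'abbbbbbbabbabaaabbb')
  6 → (21, 'b')
  7 → (15, 'baaabbb')
  8 → (13, 'babaaabbb')
  9 → (10, 'babbabaaabbb')
  10 → (2, 'babbbbbbbabbabaaabbb')
  11 → (20, 'bb')
  12 → (12, 'bbabaaabbb')
  13 → (9, 'bbabbabaaabbb')
  14 → (1, 'bbabbbbbbbabbabaaabbb')
  15 → (19, 'bbb')
  16 → (8, 'bbbabbabaaabbb')
  17 → (0, 'bbbabbbbbbbabbabaaabbb')
  18 → (7, 'bbbbabbabaaabbb')
  19 → (6, 'bbbbbabbabaaabbb')
  20 → (5, 'bbbbbbabbabaaabbb')
  21 → (4, 'bbbbbbbabbabaaabbb')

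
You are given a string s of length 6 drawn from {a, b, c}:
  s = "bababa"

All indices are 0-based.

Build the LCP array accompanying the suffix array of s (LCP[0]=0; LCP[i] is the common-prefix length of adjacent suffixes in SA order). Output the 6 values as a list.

sorted suffixes:
  #0 SA[0]=5  'a'
  #1 SA[1]=3  'aba'
  #2 SA[2]=1  'ababa'
  #3 SA[3]=4  'ba'
  #4 SA[4]=2  'baba'
  #5 SA[5]=0  'bababa'

SA = [5, 3, 1, 4, 2, 0]
i: (SA[i-1],SA[i]) lcp shared
  1: (5,3) 1 'a'
  2: (3,1) 3 'aba'
  3: (1,4) 0 ''
  4: (4,2) 2 'ba'
  5: (2,0) 4 'baba'

[0, 1, 3, 0, 2, 4]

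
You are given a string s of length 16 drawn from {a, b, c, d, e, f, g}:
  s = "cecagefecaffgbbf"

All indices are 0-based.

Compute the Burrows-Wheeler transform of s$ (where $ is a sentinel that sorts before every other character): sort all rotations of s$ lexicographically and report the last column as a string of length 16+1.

fccgbee$fcgbeaffa

rank  rotation           last
    0  $cecagefecaffgbbf  f
    1  affgbbf$cecagefec  c
    2  agefecaffgbbf$cec  c
    3  bbf$cecagefecaffg  g
    4  bf$cecagefecaffgb  b
    5  caffgbbf$cecagefe  e
    6  cagefecaffgbbf$ce  e
    7  cecagefecaffgbbf$  $
    8  ecaffgbbf$cecagef  f
    9  ecagefecaffgbbf$c  c
   10  efecaffgbbf$cecag  g
   11  f$cecagefecaffgbb  b
   12  fecaffgbbf$cecage  e
   13  ffgbbf$cecagefeca  a
   14  fgbbf$cecagefecaf  f
   15  gbbf$cecagefecaff  f
   16  gefecaffgbbf$ceca  a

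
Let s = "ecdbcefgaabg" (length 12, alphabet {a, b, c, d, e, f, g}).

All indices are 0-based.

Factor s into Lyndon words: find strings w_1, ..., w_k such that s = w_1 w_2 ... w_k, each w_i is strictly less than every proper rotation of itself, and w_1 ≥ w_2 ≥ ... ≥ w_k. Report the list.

["e", "cd", "bcefg", "aabg"]

emit factor 1: 'e' (i=0, period=1)
emit factor 2: 'cd' (i=1, period=2)
emit factor 3: 'bcefg' (i=3, period=5)
emit factor 4: 'aabg' (i=8, period=4)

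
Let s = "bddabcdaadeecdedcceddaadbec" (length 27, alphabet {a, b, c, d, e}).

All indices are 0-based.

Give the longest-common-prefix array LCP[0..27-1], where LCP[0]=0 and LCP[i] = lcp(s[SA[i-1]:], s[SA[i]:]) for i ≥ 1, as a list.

rank | idx | suffix
   0 |  21 | aadbec
   1 |   7 | aadeecdedcceddaadbec
   2 |   3 | abcdaadeecdedcceddaadbec
   3 |  22 | adbec
   4 |   8 | adeecdedcceddaadbec
   5 |   4 | bcdaadeecdedcceddaadbec
   6 |   0 | bddabcdaadeecdedcceddaadbec
   7 |  24 | bec
   8 |  26 | c
   9 |  16 | cceddaadbec
  10 |   5 | cdaadeecdedcceddaadbec
  11 |  12 | cdedcceddaadbec
  12 |  17 | ceddaadbec
  13 |  20 | daadbec
  14 |   6 | daadeecdedcceddaadbec
  15 |   2 | dabcdaadeecdedcceddaadbec
  16 |  23 | dbec
  17 |  15 | dcceddaadbec
  18 |  19 | ddaadbec
  19 |   1 | ddabcdaadeecdedcceddaadbec
  20 |  13 | dedcceddaadbec
  21 |   9 | deecdedcceddaadbec
  22 |  25 | ec
  23 |  11 | ecdedcceddaadbec
  24 |  14 | edcceddaadbec
  25 |  18 | eddaadbec
  26 |  10 | eecdedcceddaadbec

SA = [21, 7, 3, 22, 8, 4, 0, 24, 26, 16, 5, 12, 17, 20, 6, 2, 23, 15, 19, 1, 13, 9, 25, 11, 14, 18, 10]
rank  pair      lcp
   1  s[21:],s[7:]  3  'aad'
   2  s[7:],s[3:]  1  'a'
   3  s[3:],s[22:]  1  'a'
   4  s[22:],s[8:]  2  'ad'
   5  s[8:],s[4:]  0  ''
   6  s[4:],s[0:]  1  'b'
   7  s[0:],s[24:]  1  'b'
   8  s[24:],s[26:]  0  ''
   9  s[26:],s[16:]  1  'c'
  10  s[16:],s[5:]  1  'c'
  11  s[5:],s[12:]  2  'cd'
  12  s[12:],s[17:]  1  'c'
  13  s[17:],s[20:]  0  ''
  14  s[20:],s[6:]  4  'daad'
  15  s[6:],s[2:]  2  'da'
  16  s[2:],s[23:]  1  'd'
  17  s[23:],s[15:]  1  'd'
  18  s[15:],s[19:]  1  'd'
  19  s[19:],s[1:]  3  'dda'
  20  s[1:],s[13:]  1  'd'
  21  s[13:],s[9:]  2  'de'
  22  s[9:],s[25:]  0  ''
  23  s[25:],s[11:]  2  'ec'
  24  s[11:],s[14:]  1  'e'
  25  s[14:],s[18:]  2  'ed'
  26  s[18:],s[10:]  1  'e'

[0, 3, 1, 1, 2, 0, 1, 1, 0, 1, 1, 2, 1, 0, 4, 2, 1, 1, 1, 3, 1, 2, 0, 2, 1, 2, 1]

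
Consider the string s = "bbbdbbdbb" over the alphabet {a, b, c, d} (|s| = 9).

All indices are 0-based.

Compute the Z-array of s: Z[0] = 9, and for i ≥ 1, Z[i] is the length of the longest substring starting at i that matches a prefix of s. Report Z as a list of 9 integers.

[9, 2, 1, 0, 2, 1, 0, 2, 1]

Z[0]=9
i=1: fresh scan; Z[1]=2 scan→box=[1,3)
i=2: min(r-i=1, Z[1]=2)=1; Z[2]=1
i=3: fresh scan; Z[3]=0
i=4: fresh scan; Z[4]=2 scan→box=[4,6)
i=5: min(r-i=1, Z[1]=2)=1; Z[5]=1
i=6: fresh scan; Z[6]=0
i=7: fresh scan; Z[7]=2 scan→box=[7,9)
i=8: min(r-i=1, Z[1]=2)=1; Z[8]=1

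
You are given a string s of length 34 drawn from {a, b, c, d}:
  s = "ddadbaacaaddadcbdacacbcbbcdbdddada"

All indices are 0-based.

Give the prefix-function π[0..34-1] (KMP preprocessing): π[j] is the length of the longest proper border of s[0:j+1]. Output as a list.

π[0] = 0
j=1 s[j]='d': π[1]=1 (border 'd')
j=2 s[j]='a': k: 1→0; π[2]=0 (border '')
j=3 s[j]='d': π[3]=1 (border 'd')
j=4 s[j]='b': k: 1→0; π[4]=0 (border '')
j=5 s[j]='a': π[5]=0 (border '')
j=6 s[j]='a': π[6]=0 (border '')
j=7 s[j]='c': π[7]=0 (border '')
j=8 s[j]='a': π[8]=0 (border '')
j=9 s[j]='a': π[9]=0 (border '')
j=10 s[j]='d': π[10]=1 (border 'd')
j=11 s[j]='d': π[11]=2 (border 'dd')
j=12 s[j]='a': π[12]=3 (border 'dda')
j=13 s[j]='d': π[13]=4 (border 'ddad')
j=14 s[j]='c': k: 4→1→0; π[14]=0 (border '')
j=15 s[j]='b': π[15]=0 (border '')
j=16 s[j]='d': π[16]=1 (border 'd')
j=17 s[j]='a': k: 1→0; π[17]=0 (border '')
j=18 s[j]='c': π[18]=0 (border '')
j=19 s[j]='a': π[19]=0 (border '')
j=20 s[j]='c': π[20]=0 (border '')
j=21 s[j]='b': π[21]=0 (border '')
j=22 s[j]='c': π[22]=0 (border '')
j=23 s[j]='b': π[23]=0 (border '')
j=24 s[j]='b': π[24]=0 (border '')
j=25 s[j]='c': π[25]=0 (border '')
j=26 s[j]='d': π[26]=1 (border 'd')
j=27 s[j]='b': k: 1→0; π[27]=0 (border '')
j=28 s[j]='d': π[28]=1 (border 'd')
j=29 s[j]='d': π[29]=2 (border 'dd')
j=30 s[j]='d': k: 2→1; π[30]=2 (border 'dd')
j=31 s[j]='a': π[31]=3 (border 'dda')
j=32 s[j]='d': π[32]=4 (border 'ddad')
j=33 s[j]='a': k: 4→1→0; π[33]=0 (border '')

[0, 1, 0, 1, 0, 0, 0, 0, 0, 0, 1, 2, 3, 4, 0, 0, 1, 0, 0, 0, 0, 0, 0, 0, 0, 0, 1, 0, 1, 2, 2, 3, 4, 0]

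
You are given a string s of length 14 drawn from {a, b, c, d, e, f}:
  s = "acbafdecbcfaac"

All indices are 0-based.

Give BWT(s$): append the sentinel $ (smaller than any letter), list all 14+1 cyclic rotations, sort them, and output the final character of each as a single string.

cfa$bccaaebfdca

rank  rotation         last
    0  $acbafdecbcfaac  c
    1  aac$acbafdecbcf  f
    2  ac$acbafdecbcfa  a
    3  acbafdecbcfaac$  $
    4  afdecbcfaac$acb  b
    5  bafdecbcfaac$ac  c
    6  bcfaac$acbafdec  c
    7  c$acbafdecbcfaa  a
    8  cbafdecbcfaac$a  a
    9  cbcfaac$acbafde  e
   10  cfaac$acbafdecb  b
   11  decbcfaac$acbaf  f
   12  ecbcfaac$acbafd  d
   13  faac$acbafdecbc  c
   14  fdecbcfaac$acba  a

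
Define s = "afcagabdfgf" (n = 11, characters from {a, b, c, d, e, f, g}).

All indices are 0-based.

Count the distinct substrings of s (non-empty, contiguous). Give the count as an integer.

61

rank→(start, suffix):
  0 → (5, 'abdfgf')
  1 → (0, 'afcagabdfgf')
  2 → (3, 'agabdfgf')
  3 → (6, 'bdfgf')
  4 → (2, 'cagabdfgf')
  5 → (7, 'dfgf')
  6 → (10, 'f')
  7 → (1, 'fcagabdfgf')
  8 → (8, 'fgf')
  9 → (4, 'gabdfgf')
  10 → (9, 'gf')

SA = [5, 0, 3, 6, 2, 7, 10, 1, 8, 4, 9]
[i] adj suffixes → lcp
  [1] 5/0 → 1 ('a')
  [2] 0/3 → 1 ('a')
  [3] 3/6 → 0 ('')
  [4] 6/2 → 0 ('')
  [5] 2/7 → 0 ('')
  [6] 7/10 → 0 ('')
  [7] 10/1 → 1 ('f')
  [8] 1/8 → 1 ('f')
  [9] 8/4 → 0 ('')
  [10] 4/9 → 1 ('g')

n(n+1)/2 = 11·12/2 = 66
Σ LCP = 0 + 1 + 1 + 0 + 0 + 0 + 0 + 1 + 1 + 0 + 1 = 5
distinct = 66 − 5 = 61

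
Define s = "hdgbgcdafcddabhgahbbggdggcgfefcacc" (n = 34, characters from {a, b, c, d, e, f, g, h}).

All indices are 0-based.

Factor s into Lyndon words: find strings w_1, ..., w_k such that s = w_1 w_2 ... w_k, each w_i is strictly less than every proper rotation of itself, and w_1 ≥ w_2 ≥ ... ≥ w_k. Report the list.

emit factor 1: 'h' (i=0, period=1)
emit factor 2: 'dg' (i=1, period=2)
emit factor 3: 'bgcd' (i=3, period=4)
emit factor 4: 'afcdd' (i=7, period=5)
emit factor 5: 'abhgahbbggdggcgfefcacc' (i=12, period=22)

["h", "dg", "bgcd", "afcdd", "abhgahbbggdggcgfefcacc"]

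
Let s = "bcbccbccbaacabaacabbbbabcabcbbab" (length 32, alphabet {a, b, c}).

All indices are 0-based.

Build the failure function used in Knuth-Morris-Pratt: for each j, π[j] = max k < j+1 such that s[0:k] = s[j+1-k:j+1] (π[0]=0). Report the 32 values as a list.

[0, 0, 1, 2, 0, 1, 2, 0, 1, 0, 0, 0, 0, 1, 0, 0, 0, 0, 1, 1, 1, 1, 0, 1, 2, 0, 1, 2, 3, 1, 0, 1]

π[0] = 0
j=1 s[j]='c': π[1]=0 (border '')
j=2 s[j]='b': π[2]=1 (border 'b')
j=3 s[j]='c': π[3]=2 (border 'bc')
j=4 s[j]='c': k: 2→0; π[4]=0 (border '')
j=5 s[j]='b': π[5]=1 (border 'b')
j=6 s[j]='c': π[6]=2 (border 'bc')
j=7 s[j]='c': k: 2→0; π[7]=0 (border '')
j=8 s[j]='b': π[8]=1 (border 'b')
j=9 s[j]='a': k: 1→0; π[9]=0 (border '')
j=10 s[j]='a': π[10]=0 (border '')
j=11 s[j]='c': π[11]=0 (border '')
j=12 s[j]='a': π[12]=0 (border '')
j=13 s[j]='b': π[13]=1 (border 'b')
j=14 s[j]='a': k: 1→0; π[14]=0 (border '')
j=15 s[j]='a': π[15]=0 (border '')
j=16 s[j]='c': π[16]=0 (border '')
j=17 s[j]='a': π[17]=0 (border '')
j=18 s[j]='b': π[18]=1 (border 'b')
j=19 s[j]='b': k: 1→0; π[19]=1 (border 'b')
j=20 s[j]='b': k: 1→0; π[20]=1 (border 'b')
j=21 s[j]='b': k: 1→0; π[21]=1 (border 'b')
j=22 s[j]='a': k: 1→0; π[22]=0 (border '')
j=23 s[j]='b': π[23]=1 (border 'b')
j=24 s[j]='c': π[24]=2 (border 'bc')
j=25 s[j]='a': k: 2→0; π[25]=0 (border '')
j=26 s[j]='b': π[26]=1 (border 'b')
j=27 s[j]='c': π[27]=2 (border 'bc')
j=28 s[j]='b': π[28]=3 (border 'bcb')
j=29 s[j]='b': k: 3→1→0; π[29]=1 (border 'b')
j=30 s[j]='a': k: 1→0; π[30]=0 (border '')
j=31 s[j]='b': π[31]=1 (border 'b')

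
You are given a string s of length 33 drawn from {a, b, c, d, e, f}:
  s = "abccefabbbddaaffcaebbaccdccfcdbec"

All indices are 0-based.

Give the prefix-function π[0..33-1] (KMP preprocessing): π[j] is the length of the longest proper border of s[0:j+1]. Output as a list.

π[0] = 0
j=1 s[j]='b': π[1]=0 (border '')
j=2 s[j]='c': π[2]=0 (border '')
j=3 s[j]='c': π[3]=0 (border '')
j=4 s[j]='e': π[4]=0 (border '')
j=5 s[j]='f': π[5]=0 (border '')
j=6 s[j]='a': π[6]=1 (border 'a')
j=7 s[j]='b': π[7]=2 (border 'ab')
j=8 s[j]='b': k: 2→0; π[8]=0 (border '')
j=9 s[j]='b': π[9]=0 (border '')
j=10 s[j]='d': π[10]=0 (border '')
j=11 s[j]='d': π[11]=0 (border '')
j=12 s[j]='a': π[12]=1 (border 'a')
j=13 s[j]='a': k: 1→0; π[13]=1 (border 'a')
j=14 s[j]='f': k: 1→0; π[14]=0 (border '')
j=15 s[j]='f': π[15]=0 (border '')
j=16 s[j]='c': π[16]=0 (border '')
j=17 s[j]='a': π[17]=1 (border 'a')
j=18 s[j]='e': k: 1→0; π[18]=0 (border '')
j=19 s[j]='b': π[19]=0 (border '')
j=20 s[j]='b': π[20]=0 (border '')
j=21 s[j]='a': π[21]=1 (border 'a')
j=22 s[j]='c': k: 1→0; π[22]=0 (border '')
j=23 s[j]='c': π[23]=0 (border '')
j=24 s[j]='d': π[24]=0 (border '')
j=25 s[j]='c': π[25]=0 (border '')
j=26 s[j]='c': π[26]=0 (border '')
j=27 s[j]='f': π[27]=0 (border '')
j=28 s[j]='c': π[28]=0 (border '')
j=29 s[j]='d': π[29]=0 (border '')
j=30 s[j]='b': π[30]=0 (border '')
j=31 s[j]='e': π[31]=0 (border '')
j=32 s[j]='c': π[32]=0 (border '')

[0, 0, 0, 0, 0, 0, 1, 2, 0, 0, 0, 0, 1, 1, 0, 0, 0, 1, 0, 0, 0, 1, 0, 0, 0, 0, 0, 0, 0, 0, 0, 0, 0]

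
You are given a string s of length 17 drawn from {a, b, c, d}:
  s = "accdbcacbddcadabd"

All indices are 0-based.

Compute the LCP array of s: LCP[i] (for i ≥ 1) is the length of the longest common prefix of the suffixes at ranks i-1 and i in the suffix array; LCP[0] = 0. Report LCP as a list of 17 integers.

[0, 1, 2, 1, 0, 1, 2, 0, 2, 1, 1, 1, 0, 1, 1, 1, 1]

rank→(start, suffix):
  0 → (14, 'abd')
  1 → (6, 'acbddcadabd')
  2 → (0, 'accdbcacbddcadabd')
  3 → (12, 'adabd')
  4 → (4, 'bcacbddcadabd')
  5 → (15, 'bd')
  6 → (8, 'bddcadabd')
  7 → (5, 'cacbddcadabd')
  8 → (11, 'cadabd')
  9 → (7, 'cbddcadabd')
  10 → (1, 'ccdbcacbddcadabd')
  11 → (2, 'cdbcacbddcadabd')
  12 → (16, 'd')
  13 → (13, 'dabd')
  14 → (3, 'dbcacbddcadabd')
  15 → (10, 'dcadabd')
  16 → (9, 'ddcadabd')

SA = [14, 6, 0, 12, 4, 15, 8, 5, 11, 7, 1, 2, 16, 13, 3, 10, 9]
i: (SA[i-1],SA[i]) lcp shared
  1: (14,6) 1 'a'
  2: (6,0) 2 'ac'
  3: (0,12) 1 'a'
  4: (12,4) 0 ''
  5: (4,15) 1 'b'
  6: (15,8) 2 'bd'
  7: (8,5) 0 ''
  8: (5,11) 2 'ca'
  9: (11,7) 1 'c'
  10: (7,1) 1 'c'
  11: (1,2) 1 'c'
  12: (2,16) 0 ''
  13: (16,13) 1 'd'
  14: (13,3) 1 'd'
  15: (3,10) 1 'd'
  16: (10,9) 1 'd'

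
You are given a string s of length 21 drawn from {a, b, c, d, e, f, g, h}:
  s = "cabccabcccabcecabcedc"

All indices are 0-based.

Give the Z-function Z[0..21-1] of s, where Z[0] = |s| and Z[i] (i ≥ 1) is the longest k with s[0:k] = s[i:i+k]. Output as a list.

Z[0]=21
i=1: outside box; Z[1]=0
i=2: outside box; Z[2]=0
i=3: outside box; Z[3]=1 scan→box=[3,4)
i=4: outside box; Z[4]=5 scan→box=[4,9)
i=5: min(r-i=4, Z[1]=0)=0; Z[5]=0
i=6: min(r-i=3, Z[2]=0)=0; Z[6]=0
i=7: min(r-i=2, Z[3]=1)=1; Z[7]=1
i=8: min(r-i=1, Z[4]=5)=1; Z[8]=1
i=9: outside box; Z[9]=4 scan→box=[9,13)
i=10: min(r-i=3, Z[1]=0)=0; Z[10]=0
i=11: min(r-i=2, Z[2]=0)=0; Z[11]=0
i=12: min(r-i=1, Z[3]=1)=1; Z[12]=1
i=13: outside box; Z[13]=0
i=14: outside box; Z[14]=4 scan→box=[14,18)
i=15: min(r-i=3, Z[1]=0)=0; Z[15]=0
i=16: min(r-i=2, Z[2]=0)=0; Z[16]=0
i=17: min(r-i=1, Z[3]=1)=1; Z[17]=1
i=18: outside box; Z[18]=0
i=19: outside box; Z[19]=0
i=20: outside box; Z[20]=1 scan→box=[20,21)

[21, 0, 0, 1, 5, 0, 0, 1, 1, 4, 0, 0, 1, 0, 4, 0, 0, 1, 0, 0, 1]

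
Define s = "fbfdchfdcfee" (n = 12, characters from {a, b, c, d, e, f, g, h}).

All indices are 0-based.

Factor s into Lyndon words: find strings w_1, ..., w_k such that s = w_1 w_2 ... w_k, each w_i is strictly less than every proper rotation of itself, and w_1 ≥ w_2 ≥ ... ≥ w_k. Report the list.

emit factor 1: 'f' (i=0, period=1)
emit factor 2: 'bfdchfdcfee' (i=1, period=11)

["f", "bfdchfdcfee"]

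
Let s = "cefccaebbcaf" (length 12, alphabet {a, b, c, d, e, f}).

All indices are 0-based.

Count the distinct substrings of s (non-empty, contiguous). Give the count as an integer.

rank→(start, suffix):
  0 → (5, 'aebbcaf')
  1 → (10, 'af')
  2 → (7, 'bbcaf')
  3 → (8, 'bcaf')
  4 → (4, 'caebbcaf')
  5 → (9, 'caf')
  6 → (3, 'ccaebbcaf')
  7 → (0, 'cefccaebbcaf')
  8 → (6, 'ebbcaf')
  9 → (1, 'efccaebbcaf')
  10 → (11, 'f')
  11 → (2, 'fccaebbcaf')

SA = [5, 10, 7, 8, 4, 9, 3, 0, 6, 1, 11, 2]
i: (SA[i-1],SA[i]) lcp shared
  1: (5,10) 1 'a'
  2: (10,7) 0 ''
  3: (7,8) 1 'b'
  4: (8,4) 0 ''
  5: (4,9) 2 'ca'
  6: (9,3) 1 'c'
  7: (3,0) 1 'c'
  8: (0,6) 0 ''
  9: (6,1) 1 'e'
  10: (1,11) 0 ''
  11: (11,2) 1 'f'

n(n+1)/2 = 12·13/2 = 78
Σ LCP = 0 + 1 + 0 + 1 + 0 + 2 + 1 + 1 + 0 + 1 + 0 + 1 = 8
distinct = 78 − 8 = 70

70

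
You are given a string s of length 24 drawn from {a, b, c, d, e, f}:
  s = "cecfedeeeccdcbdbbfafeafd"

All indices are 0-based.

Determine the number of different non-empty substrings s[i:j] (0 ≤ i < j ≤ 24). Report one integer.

rank→(start, suffix):
  0 → (21, 'afd')
  1 → (18, 'afeafd')
  2 → (15, 'bbfafeafd')
  3 → (13, 'bdbbfafeafd')
  4 → (16, 'bfafeafd')
  5 → (12, 'cbdbbfafeafd')
  6 → (9, 'ccdcbdbbfafeafd')
  7 → (10, 'cdcbdbbfafeafd')
  8 → (0, 'cecfedeeeccdcbdbbfafeafd')
  9 → (2, 'cfedeeeccdcbdbbfafeafd')
  10 → (23, 'd')
  11 → (14, 'dbbfafeafd')
  12 → (11, 'dcbdbbfafeafd')
  13 → (5, 'deeeccdcbdbbfafeafd')
  14 → (20, 'eafd')
  15 → (8, 'eccdcbdbbfafeafd')
  16 → (1, 'ecfedeeeccdcbdbbfafeafd')
  17 → (4, 'edeeeccdcbdbbfafeafd')
  18 → (7, 'eeccdcbdbbfafeafd')
  19 → (6, 'eeeccdcbdbbfafeafd')
  20 → (17, 'fafeafd')
  21 → (22, 'fd')
  22 → (19, 'feafd')
  23 → (3, 'fedeeeccdcbdbbfafeafd')

SA = [21, 18, 15, 13, 16, 12, 9, 10, 0, 2, 23, 14, 11, 5, 20, 8, 1, 4, 7, 6, 17, 22, 19, 3]
i: (SA[i-1],SA[i]) lcp shared
  1: (21,18) 2 'af'
  2: (18,15) 0 ''
  3: (15,13) 1 'b'
  4: (13,16) 1 'b'
  5: (16,12) 0 ''
  6: (12,9) 1 'c'
  7: (9,10) 1 'c'
  8: (10,0) 1 'c'
  9: (0,2) 1 'c'
  10: (2,23) 0 ''
  11: (23,14) 1 'd'
  12: (14,11) 1 'd'
  13: (11,5) 1 'd'
  14: (5,20) 0 ''
  15: (20,8) 1 'e'
  16: (8,1) 2 'ec'
  17: (1,4) 1 'e'
  18: (4,7) 1 'e'
  19: (7,6) 2 'ee'
  20: (6,17) 0 ''
  21: (17,22) 1 'f'
  22: (22,19) 1 'f'
  23: (19,3) 2 'fe'

n(n+1)/2 = 24·25/2 = 300
Σ LCP = 0 + 2 + 0 + 1 + 1 + 0 + 1 + 1 + 1 + 1 + 0 + 1 + 1 + 1 + 0 + 1 + 2 + 1 + 1 + 2 + 0 + 1 + 1 + 2 = 22
distinct = 300 − 22 = 278

278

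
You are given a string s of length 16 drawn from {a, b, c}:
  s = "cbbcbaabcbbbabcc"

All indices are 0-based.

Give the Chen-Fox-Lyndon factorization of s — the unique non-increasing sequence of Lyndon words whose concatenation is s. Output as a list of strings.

emit factor 1: 'c' (i=0, period=1)
emit factor 2: 'bbc' (i=1, period=3)
emit factor 3: 'b' (i=4, period=1)
emit factor 4: 'aabcbbbabcc' (i=5, period=11)

["c", "bbc", "b", "aabcbbbabcc"]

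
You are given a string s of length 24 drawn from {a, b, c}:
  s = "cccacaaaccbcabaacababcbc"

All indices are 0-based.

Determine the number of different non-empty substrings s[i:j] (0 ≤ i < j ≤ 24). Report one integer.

sorted suffixes:
  #0 SA[0]=5  'aaaccbcabaacababcbc'
  #1 SA[1]=14  'aacababcbc'
  #2 SA[2]=6  'aaccbcabaacababcbc'
  #3 SA[3]=12  'abaacababcbc'
  #4 SA[4]=17  'ababcbc'
  #5 SA[5]=19  'abcbc'
  #6 SA[6]=3  'acaaaccbcabaacababcbc'
  #7 SA[7]=15  'acababcbc'
  #8 SA[8]=7  'accbcabaacababcbc'
  #9 SA[9]=13  'baacababcbc'
  #10 SA[10]=18  'babcbc'
  #11 SA[11]=22  'bc'
  #12 SA[12]=10  'bcabaacababcbc'
  #13 SA[13]=20  'bcbc'
  #14 SA[14]=23  'c'
  #15 SA[15]=4  'caaaccbcabaacababcbc'
  #16 SA[16]=11  'cabaacababcbc'
  #17 SA[17]=16  'cababcbc'
  #18 SA[18]=2  'cacaaaccbcabaacababcbc'
  #19 SA[19]=21  'cbc'
  #20 SA[20]=9  'cbcabaacababcbc'
  #21 SA[21]=1  'ccacaaaccbcabaacababcbc'
  #22 SA[22]=8  'ccbcabaacababcbc'
  #23 SA[23]=0  'cccacaaaccbcabaacababcbc'

SA = [5, 14, 6, 12, 17, 19, 3, 15, 7, 13, 18, 22, 10, 20, 23, 4, 11, 16, 2, 21, 9, 1, 8, 0]
[i] adj suffixes → lcp
  [1] 5/14 → 2 ('aa')
  [2] 14/6 → 3 ('aac')
  [3] 6/12 → 1 ('a')
  [4] 12/17 → 3 ('aba')
  [5] 17/19 → 2 ('ab')
  [6] 19/3 → 1 ('a')
  [7] 3/15 → 3 ('aca')
  [8] 15/7 → 2 ('ac')
  [9] 7/13 → 0 ('')
  [10] 13/18 → 2 ('ba')
  [11] 18/22 → 1 ('b')
  [12] 22/10 → 2 ('bc')
  [13] 10/20 → 2 ('bc')
  [14] 20/23 → 0 ('')
  [15] 23/4 → 1 ('c')
  [16] 4/11 → 2 ('ca')
  [17] 11/16 → 4 ('caba')
  [18] 16/2 → 2 ('ca')
  [19] 2/21 → 1 ('c')
  [20] 21/9 → 3 ('cbc')
  [21] 9/1 → 1 ('c')
  [22] 1/8 → 2 ('cc')
  [23] 8/0 → 2 ('cc')

n(n+1)/2 = 24·25/2 = 300
Σ LCP = 0 + 2 + 3 + 1 + 3 + 2 + 1 + 3 + 2 + 0 + 2 + 1 + 2 + 2 + 0 + 1 + 2 + 4 + 2 + 1 + 3 + 1 + 2 + 2 = 42
distinct = 300 − 42 = 258

258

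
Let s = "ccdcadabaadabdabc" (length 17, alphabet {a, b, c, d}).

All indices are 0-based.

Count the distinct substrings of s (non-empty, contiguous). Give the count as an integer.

sorted suffixes:
  #0 SA[0]=8  'aadabdabc'
  #1 SA[1]=6  'abaadabdabc'
  #2 SA[2]=14  'abc'
  #3 SA[3]=11  'abdabc'
  #4 SA[4]=4  'adabaadabdabc'
  #5 SA[5]=9  'adabdabc'
  #6 SA[6]=7  'baadabdabc'
  #7 SA[7]=15  'bc'
  #8 SA[8]=12  'bdabc'
  #9 SA[9]=16  'c'
  #10 SA[10]=3  'cadabaadabdabc'
  #11 SA[11]=0  'ccdcadabaadabdabc'
  #12 SA[12]=1  'cdcadabaadabdabc'
  #13 SA[13]=5  'dabaadabdabc'
  #14 SA[14]=13  'dabc'
  #15 SA[15]=10  'dabdabc'
  #16 SA[16]=2  'dcadabaadabdabc'

SA = [8, 6, 14, 11, 4, 9, 7, 15, 12, 16, 3, 0, 1, 5, 13, 10, 2]
rank  pair      lcp
   1  s[8:],s[6:]  1  'a'
   2  s[6:],s[14:]  2  'ab'
   3  s[14:],s[11:]  2  'ab'
   4  s[11:],s[4:]  1  'a'
   5  s[4:],s[9:]  4  'adab'
   6  s[9:],s[7:]  0  ''
   7  s[7:],s[15:]  1  'b'
   8  s[15:],s[12:]  1  'b'
   9  s[12:],s[16:]  0  ''
  10  s[16:],s[3:]  1  'c'
  11  s[3:],s[0:]  1  'c'
  12  s[0:],s[1:]  1  'c'
  13  s[1:],s[5:]  0  ''
  14  s[5:],s[13:]  3  'dab'
  15  s[13:],s[10:]  3  'dab'
  16  s[10:],s[2:]  1  'd'

n(n+1)/2 = 17·18/2 = 153
Σ LCP = 0 + 1 + 2 + 2 + 1 + 4 + 0 + 1 + 1 + 0 + 1 + 1 + 1 + 0 + 3 + 3 + 1 = 22
distinct = 153 − 22 = 131

131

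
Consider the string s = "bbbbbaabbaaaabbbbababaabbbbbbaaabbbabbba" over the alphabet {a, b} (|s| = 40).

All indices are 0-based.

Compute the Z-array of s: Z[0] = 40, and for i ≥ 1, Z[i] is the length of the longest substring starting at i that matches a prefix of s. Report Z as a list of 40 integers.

[40, 4, 3, 2, 1, 0, 0, 2, 1, 0, 0, 0, 0, 4, 3, 2, 1, 0, 1, 0, 1, 0, 0, 5, 7, 4, 3, 2, 1, 0, 0, 0, 3, 2, 1, 0, 3, 2, 1, 0]

Z[0]=40
i=1: i≥r, start 0; Z[1]=4 scan→box=[1,5)
i=2: min(r-i=3, Z[1]=4)=3; Z[2]=3
i=3: min(r-i=2, Z[2]=3)=2; Z[3]=2
i=4: min(r-i=1, Z[3]=2)=1; Z[4]=1
i=5: i≥r, start 0; Z[5]=0
i=6: i≥r, start 0; Z[6]=0
i=7: i≥r, start 0; Z[7]=2 scan→box=[7,9)
i=8: min(r-i=1, Z[1]=4)=1; Z[8]=1
i=9: i≥r, start 0; Z[9]=0
i=10: i≥r, start 0; Z[10]=0
i=11: i≥r, start 0; Z[11]=0
i=12: i≥r, start 0; Z[12]=0
i=13: i≥r, start 0; Z[13]=4 scan→box=[13,17)
i=14: min(r-i=3, Z[1]=4)=3; Z[14]=3
i=15: min(r-i=2, Z[2]=3)=2; Z[15]=2
i=16: min(r-i=1, Z[3]=2)=1; Z[16]=1
i=17: i≥r, start 0; Z[17]=0
i=18: i≥r, start 0; Z[18]=1 scan→box=[18,19)
i=19: i≥r, start 0; Z[19]=0
i=20: i≥r, start 0; Z[20]=1 scan→box=[20,21)
i=21: i≥r, start 0; Z[21]=0
i=22: i≥r, start 0; Z[22]=0
i=23: i≥r, start 0; Z[23]=5 scan→box=[23,28)
i=24: min(r-i=4, Z[1]=4)=4; Z[24]=7 scan→box=[24,31)
i=25: min(r-i=6, Z[1]=4)=4; Z[25]=4
i=26: min(r-i=5, Z[2]=3)=3; Z[26]=3
i=27: min(r-i=4, Z[3]=2)=2; Z[27]=2
i=28: min(r-i=3, Z[4]=1)=1; Z[28]=1
i=29: min(r-i=2, Z[5]=0)=0; Z[29]=0
i=30: min(r-i=1, Z[6]=0)=0; Z[30]=0
i=31: i≥r, start 0; Z[31]=0
i=32: i≥r, start 0; Z[32]=3 scan→box=[32,35)
i=33: min(r-i=2, Z[1]=4)=2; Z[33]=2
i=34: min(r-i=1, Z[2]=3)=1; Z[34]=1
i=35: i≥r, start 0; Z[35]=0
i=36: i≥r, start 0; Z[36]=3 scan→box=[36,39)
i=37: min(r-i=2, Z[1]=4)=2; Z[37]=2
i=38: min(r-i=1, Z[2]=3)=1; Z[38]=1
i=39: i≥r, start 0; Z[39]=0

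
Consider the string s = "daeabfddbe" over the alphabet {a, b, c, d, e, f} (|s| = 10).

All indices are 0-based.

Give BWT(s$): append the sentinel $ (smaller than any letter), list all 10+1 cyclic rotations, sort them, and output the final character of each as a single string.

rank  rotation     last
    0  $daeabfddbe  e
    1  abfddbe$dae  e
    2  aeabfddbe$d  d
    3  be$daeabfdd  d
    4  bfddbe$daea  a
    5  daeabfddbe$  $
    6  dbe$daeabfd  d
    7  ddbe$daeabf  f
    8  e$daeabfddb  b
    9  eabfddbe$da  a
   10  fddbe$daeab  b

eedda$dfbab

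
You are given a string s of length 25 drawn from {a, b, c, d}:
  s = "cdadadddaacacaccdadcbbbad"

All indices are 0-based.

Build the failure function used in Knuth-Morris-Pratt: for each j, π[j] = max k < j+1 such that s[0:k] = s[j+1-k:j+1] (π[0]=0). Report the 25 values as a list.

π[0] = 0
j=1 s[j]='d': π[1]=0 (border '')
j=2 s[j]='a': π[2]=0 (border '')
j=3 s[j]='d': π[3]=0 (border '')
j=4 s[j]='a': π[4]=0 (border '')
j=5 s[j]='d': π[5]=0 (border '')
j=6 s[j]='d': π[6]=0 (border '')
j=7 s[j]='d': π[7]=0 (border '')
j=8 s[j]='a': π[8]=0 (border '')
j=9 s[j]='a': π[9]=0 (border '')
j=10 s[j]='c': π[10]=1 (border 'c')
j=11 s[j]='a': k: 1→0; π[11]=0 (border '')
j=12 s[j]='c': π[12]=1 (border 'c')
j=13 s[j]='a': k: 1→0; π[13]=0 (border '')
j=14 s[j]='c': π[14]=1 (border 'c')
j=15 s[j]='c': k: 1→0; π[15]=1 (border 'c')
j=16 s[j]='d': π[16]=2 (border 'cd')
j=17 s[j]='a': π[17]=3 (border 'cda')
j=18 s[j]='d': π[18]=4 (border 'cdad')
j=19 s[j]='c': k: 4→0; π[19]=1 (border 'c')
j=20 s[j]='b': k: 1→0; π[20]=0 (border '')
j=21 s[j]='b': π[21]=0 (border '')
j=22 s[j]='b': π[22]=0 (border '')
j=23 s[j]='a': π[23]=0 (border '')
j=24 s[j]='d': π[24]=0 (border '')

[0, 0, 0, 0, 0, 0, 0, 0, 0, 0, 1, 0, 1, 0, 1, 1, 2, 3, 4, 1, 0, 0, 0, 0, 0]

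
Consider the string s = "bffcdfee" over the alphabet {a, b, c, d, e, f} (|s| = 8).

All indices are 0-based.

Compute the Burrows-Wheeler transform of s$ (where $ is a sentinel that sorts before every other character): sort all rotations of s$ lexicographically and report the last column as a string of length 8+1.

e$fceffdb

rank  rotation   last
    0  $bffcdfee  e
    1  bffcdfee$  $
    2  cdfee$bff  f
    3  dfee$bffc  c
    4  e$bffcdfe  e
    5  ee$bffcdf  f
    6  fcdfee$bf  f
    7  fee$bffcd  d
    8  ffcdfee$b  b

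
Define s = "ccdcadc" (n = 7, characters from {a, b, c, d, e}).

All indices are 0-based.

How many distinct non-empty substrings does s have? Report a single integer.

23

rank | idx | suffix
   0 |   4 | adc
   1 |   6 | c
   2 |   3 | cadc
   3 |   0 | ccdcadc
   4 |   1 | cdcadc
   5 |   5 | dc
   6 |   2 | dcadc

SA = [4, 6, 3, 0, 1, 5, 2]
i: (SA[i-1],SA[i]) lcp shared
  1: (4,6) 0 ''
  2: (6,3) 1 'c'
  3: (3,0) 1 'c'
  4: (0,1) 1 'c'
  5: (1,5) 0 ''
  6: (5,2) 2 'dc'

n(n+1)/2 = 7·8/2 = 28
Σ LCP = 0 + 0 + 1 + 1 + 1 + 0 + 2 = 5
distinct = 28 − 5 = 23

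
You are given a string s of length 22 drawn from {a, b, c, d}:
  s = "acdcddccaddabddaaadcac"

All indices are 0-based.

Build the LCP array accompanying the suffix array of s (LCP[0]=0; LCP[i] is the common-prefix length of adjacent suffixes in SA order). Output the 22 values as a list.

[0, 2, 1, 1, 2, 1, 2, 0, 0, 1, 2, 1, 1, 2, 0, 2, 1, 2, 2, 1, 3, 2]

sorted suffixes:
  #0 SA[0]=15  'aaadcac'
  #1 SA[1]=16  'aadcac'
  #2 SA[2]=11  'abddaaadcac'
  #3 SA[3]=20  'ac'
  #4 SA[4]=0  'acdcddccaddabddaaadcac'
  #5 SA[5]=17  'adcac'
  #6 SA[6]=8  'addabddaaadcac'
  #7 SA[7]=12  'bddaaadcac'
  #8 SA[8]=21  'c'
  #9 SA[9]=19  'cac'
  #10 SA[10]=7  'caddabddaaadcac'
  #11 SA[11]=6  'ccaddabddaaadcac'
  #12 SA[12]=1  'cdcddccaddabddaaadcac'
  #13 SA[13]=3  'cddccaddabddaaadcac'
  #14 SA[14]=14  'daaadcac'
  #15 SA[15]=10  'dabddaaadcac'
  #16 SA[16]=18  'dcac'
  #17 SA[17]=5  'dccaddabddaaadcac'
  #18 SA[18]=2  'dcddccaddabddaaadcac'
  #19 SA[19]=13  'ddaaadcac'
  #20 SA[20]=9  'ddabddaaadcac'
  #21 SA[21]=4  'ddccaddabddaaadcac'

SA = [15, 16, 11, 20, 0, 17, 8, 12, 21, 19, 7, 6, 1, 3, 14, 10, 18, 5, 2, 13, 9, 4]
i: (SA[i-1],SA[i]) lcp shared
  1: (15,16) 2 'aa'
  2: (16,11) 1 'a'
  3: (11,20) 1 'a'
  4: (20,0) 2 'ac'
  5: (0,17) 1 'a'
  6: (17,8) 2 'ad'
  7: (8,12) 0 ''
  8: (12,21) 0 ''
  9: (21,19) 1 'c'
  10: (19,7) 2 'ca'
  11: (7,6) 1 'c'
  12: (6,1) 1 'c'
  13: (1,3) 2 'cd'
  14: (3,14) 0 ''
  15: (14,10) 2 'da'
  16: (10,18) 1 'd'
  17: (18,5) 2 'dc'
  18: (5,2) 2 'dc'
  19: (2,13) 1 'd'
  20: (13,9) 3 'dda'
  21: (9,4) 2 'dd'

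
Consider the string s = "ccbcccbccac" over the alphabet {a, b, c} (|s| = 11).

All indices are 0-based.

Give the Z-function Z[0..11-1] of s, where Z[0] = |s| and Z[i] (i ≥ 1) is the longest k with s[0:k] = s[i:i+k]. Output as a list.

[11, 1, 0, 2, 5, 1, 0, 2, 1, 0, 1]

Z[0]=11
i=1: i≥r, start 0; Z[1]=1 extend→box=[1,2)
i=2: i≥r, start 0; Z[2]=0
i=3: i≥r, start 0; Z[3]=2 extend→box=[3,5)
i=4: min(r-i=1, Z[1]=1)=1; Z[4]=5 extend→box=[4,9)
i=5: min(r-i=4, Z[1]=1)=1; Z[5]=1
i=6: min(r-i=3, Z[2]=0)=0; Z[6]=0
i=7: min(r-i=2, Z[3]=2)=2; Z[7]=2
i=8: min(r-i=1, Z[4]=5)=1; Z[8]=1
i=9: i≥r, start 0; Z[9]=0
i=10: i≥r, start 0; Z[10]=1 extend→box=[10,11)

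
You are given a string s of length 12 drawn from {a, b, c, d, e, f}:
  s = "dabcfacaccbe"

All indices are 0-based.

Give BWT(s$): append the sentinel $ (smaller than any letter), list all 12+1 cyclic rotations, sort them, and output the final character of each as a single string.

rank  rotation       last
    0  $dabcfacaccbe  e
    1  abcfacaccbe$d  d
    2  acaccbe$dabcf  f
    3  accbe$dabcfac  c
    4  bcfacaccbe$da  a
    5  be$dabcfacacc  c
    6  caccbe$dabcfa  a
    7  cbe$dabcfacac  c
    8  ccbe$dabcfaca  a
    9  cfacaccbe$dab  b
   10  dabcfacaccbe$  $
   11  e$dabcfacaccb  b
   12  facaccbe$dabc  c

edfcacacab$bc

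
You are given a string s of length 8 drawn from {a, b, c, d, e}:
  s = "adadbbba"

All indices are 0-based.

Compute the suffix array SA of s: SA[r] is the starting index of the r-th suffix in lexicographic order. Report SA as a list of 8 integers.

[7, 0, 2, 6, 5, 4, 1, 3]

rank | idx | suffix
   0 |   7 | a
   1 |   0 | adadbbba
   2 |   2 | adbbba
   3 |   6 | ba
   4 |   5 | bba
   5 |   4 | bbba
   6 |   1 | dadbbba
   7 |   3 | dbbba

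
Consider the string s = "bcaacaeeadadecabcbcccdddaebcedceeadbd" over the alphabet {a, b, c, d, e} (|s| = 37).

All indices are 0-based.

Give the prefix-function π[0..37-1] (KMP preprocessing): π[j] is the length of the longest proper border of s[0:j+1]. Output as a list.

[0, 0, 0, 0, 0, 0, 0, 0, 0, 0, 0, 0, 0, 0, 0, 1, 2, 1, 2, 0, 0, 0, 0, 0, 0, 0, 1, 2, 0, 0, 0, 0, 0, 0, 0, 1, 0]

π[0] = 0
j=1 s[j]='c': π[1]=0 (border '')
j=2 s[j]='a': π[2]=0 (border '')
j=3 s[j]='a': π[3]=0 (border '')
j=4 s[j]='c': π[4]=0 (border '')
j=5 s[j]='a': π[5]=0 (border '')
j=6 s[j]='e': π[6]=0 (border '')
j=7 s[j]='e': π[7]=0 (border '')
j=8 s[j]='a': π[8]=0 (border '')
j=9 s[j]='d': π[9]=0 (border '')
j=10 s[j]='a': π[10]=0 (border '')
j=11 s[j]='d': π[11]=0 (border '')
j=12 s[j]='e': π[12]=0 (border '')
j=13 s[j]='c': π[13]=0 (border '')
j=14 s[j]='a': π[14]=0 (border '')
j=15 s[j]='b': π[15]=1 (border 'b')
j=16 s[j]='c': π[16]=2 (border 'bc')
j=17 s[j]='b': k: 2→0; π[17]=1 (border 'b')
j=18 s[j]='c': π[18]=2 (border 'bc')
j=19 s[j]='c': k: 2→0; π[19]=0 (border '')
j=20 s[j]='c': π[20]=0 (border '')
j=21 s[j]='d': π[21]=0 (border '')
j=22 s[j]='d': π[22]=0 (border '')
j=23 s[j]='d': π[23]=0 (border '')
j=24 s[j]='a': π[24]=0 (border '')
j=25 s[j]='e': π[25]=0 (border '')
j=26 s[j]='b': π[26]=1 (border 'b')
j=27 s[j]='c': π[27]=2 (border 'bc')
j=28 s[j]='e': k: 2→0; π[28]=0 (border '')
j=29 s[j]='d': π[29]=0 (border '')
j=30 s[j]='c': π[30]=0 (border '')
j=31 s[j]='e': π[31]=0 (border '')
j=32 s[j]='e': π[32]=0 (border '')
j=33 s[j]='a': π[33]=0 (border '')
j=34 s[j]='d': π[34]=0 (border '')
j=35 s[j]='b': π[35]=1 (border 'b')
j=36 s[j]='d': k: 1→0; π[36]=0 (border '')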